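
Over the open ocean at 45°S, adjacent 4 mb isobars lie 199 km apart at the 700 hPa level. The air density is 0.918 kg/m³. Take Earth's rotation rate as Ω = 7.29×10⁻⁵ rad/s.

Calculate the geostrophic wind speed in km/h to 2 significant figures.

Coriolis parameter at 45°S:
f = 2Ω sin φ = 2 × 7.29×10⁻⁵ × sin 45° = 1.03×10⁻⁴ s⁻¹
Pressure gradient: |∂P/∂n| = 400 Pa / 199000 m = 2.01×10⁻³ Pa/m
Geostrophic balance (pressure-gradient force = Coriolis force):
V_g = (1/(fρ)) |∂P/∂n| = 2.01×10⁻³ / (1.03×10⁻⁴ × 0.918) = 21.2 m/s
Converting: 21.2 m/s × 3.6 = 76 km/h

76 km/h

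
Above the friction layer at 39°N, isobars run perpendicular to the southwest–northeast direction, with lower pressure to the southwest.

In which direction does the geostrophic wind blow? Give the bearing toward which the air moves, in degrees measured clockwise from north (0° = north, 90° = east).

The pressure-gradient force points toward the southwest (bearing 225°).
Geostrophic balance: in the Northern Hemisphere the Coriolis force deflects motion to the right, so the geostrophic wind blows 90° to the right of the pressure-gradient force (low pressure on the left).
Rotating 225° by 90° clockwise gives 315° — the wind blows toward the northwest.

315°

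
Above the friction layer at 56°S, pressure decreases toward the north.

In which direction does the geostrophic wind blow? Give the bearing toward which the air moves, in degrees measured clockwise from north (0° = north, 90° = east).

The pressure-gradient force points toward the north (bearing 000°).
Geostrophic balance: in the Southern Hemisphere the Coriolis force deflects motion to the left, so the geostrophic wind blows 90° to the left of the pressure-gradient force (low pressure on the right).
Rotating 000° by 90° counterclockwise gives 270° — the wind blows toward the west.

270°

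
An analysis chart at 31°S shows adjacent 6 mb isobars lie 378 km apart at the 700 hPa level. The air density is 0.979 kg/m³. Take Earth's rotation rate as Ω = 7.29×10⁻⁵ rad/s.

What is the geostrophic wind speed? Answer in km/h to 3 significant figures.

77.7 km/h

Coriolis parameter at 31°S:
f = 2Ω sin φ = 2 × 7.29×10⁻⁵ × sin 31° = 7.51×10⁻⁵ s⁻¹
Pressure gradient: |∂P/∂n| = 600 Pa / 378000 m = 1.59×10⁻³ Pa/m
Geostrophic balance (pressure-gradient force = Coriolis force):
V_g = (1/(fρ)) |∂P/∂n| = 1.59×10⁻³ / (7.51×10⁻⁵ × 0.979) = 21.6 m/s
Converting: 21.6 m/s × 3.6 = 77.7 km/h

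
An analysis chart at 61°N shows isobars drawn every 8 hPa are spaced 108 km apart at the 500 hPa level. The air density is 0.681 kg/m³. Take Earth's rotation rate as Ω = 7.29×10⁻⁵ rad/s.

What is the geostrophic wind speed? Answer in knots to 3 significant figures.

166 knots

Coriolis parameter at 61°N:
f = 2Ω sin φ = 2 × 7.29×10⁻⁵ × sin 61° = 1.28×10⁻⁴ s⁻¹
Pressure gradient: |∂P/∂n| = 800 Pa / 108000 m = 7.41×10⁻³ Pa/m
Geostrophic balance (pressure-gradient force = Coriolis force):
V_g = (1/(fρ)) |∂P/∂n| = 7.41×10⁻³ / (1.28×10⁻⁴ × 0.681) = 85.3 m/s
Converting: 85.3 m/s × 1.944 = 166 knots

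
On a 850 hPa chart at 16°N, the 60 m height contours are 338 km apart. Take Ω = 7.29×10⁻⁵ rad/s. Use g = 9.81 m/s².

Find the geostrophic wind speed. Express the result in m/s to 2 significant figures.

43 m/s

Coriolis parameter at 16°N:
f = 2Ω sin φ = 2 × 7.29×10⁻⁵ × sin 16° = 4.02×10⁻⁵ s⁻¹
Height gradient: |∂Z/∂n| = 60 m / 338000 m = 1.78×10⁻⁴
On a pressure surface, geostrophic balance gives V_g = (g/f)|∂Z/∂n|:
V_g = 9.81 × 1.78×10⁻⁴ / 4.02×10⁻⁵ = 43.3 m/s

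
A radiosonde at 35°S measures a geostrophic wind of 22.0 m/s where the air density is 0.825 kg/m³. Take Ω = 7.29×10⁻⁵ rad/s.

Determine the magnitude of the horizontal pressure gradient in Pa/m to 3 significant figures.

1.52×10⁻³ Pa/m

Coriolis parameter at 35°S:
f = 2Ω sin φ = 2 × 7.29×10⁻⁵ × sin 35° = 8.36×10⁻⁵ s⁻¹
Geostrophic balance rearranged: |∂P/∂n| = f ρ V_g
|∂P/∂n| = 8.36×10⁻⁵ × 0.825 × 22.0 = 1.52×10⁻³ Pa/m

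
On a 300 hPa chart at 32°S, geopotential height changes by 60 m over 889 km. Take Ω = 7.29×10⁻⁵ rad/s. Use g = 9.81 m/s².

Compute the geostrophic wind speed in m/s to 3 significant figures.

8.57 m/s

Coriolis parameter at 32°S:
f = 2Ω sin φ = 2 × 7.29×10⁻⁵ × sin 32° = 7.73×10⁻⁵ s⁻¹
Height gradient: |∂Z/∂n| = 60 m / 889000 m = 6.75×10⁻⁵
On a pressure surface, geostrophic balance gives V_g = (g/f)|∂Z/∂n|:
V_g = 9.81 × 6.75×10⁻⁵ / 7.73×10⁻⁵ = 8.57 m/s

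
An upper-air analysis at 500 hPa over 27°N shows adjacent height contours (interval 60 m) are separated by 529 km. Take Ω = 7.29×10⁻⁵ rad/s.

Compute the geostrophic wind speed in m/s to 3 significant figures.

16.8 m/s

Coriolis parameter at 27°N:
f = 2Ω sin φ = 2 × 7.29×10⁻⁵ × sin 27° = 6.62×10⁻⁵ s⁻¹
Height gradient: |∂Z/∂n| = 60 m / 529000 m = 1.13×10⁻⁴
On a pressure surface, geostrophic balance gives V_g = (g/f)|∂Z/∂n|:
V_g = 9.81 × 1.13×10⁻⁴ / 6.62×10⁻⁵ = 16.8 m/s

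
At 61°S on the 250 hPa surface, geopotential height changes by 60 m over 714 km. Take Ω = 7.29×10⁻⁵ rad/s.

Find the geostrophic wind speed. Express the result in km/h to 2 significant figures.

23 km/h

Coriolis parameter at 61°S:
f = 2Ω sin φ = 2 × 7.29×10⁻⁵ × sin 61° = 1.28×10⁻⁴ s⁻¹
Height gradient: |∂Z/∂n| = 60 m / 714000 m = 8.40×10⁻⁵
On a pressure surface, geostrophic balance gives V_g = (g/f)|∂Z/∂n|:
V_g = 9.81 × 8.40×10⁻⁵ / 1.28×10⁻⁴ = 6.46 m/s
Converting: 6.46 m/s × 3.6 = 23 km/h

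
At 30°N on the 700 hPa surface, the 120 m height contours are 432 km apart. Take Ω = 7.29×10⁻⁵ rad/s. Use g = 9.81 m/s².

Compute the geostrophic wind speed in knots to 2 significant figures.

Coriolis parameter at 30°N:
f = 2Ω sin φ = 2 × 7.29×10⁻⁵ × sin 30° = 7.29×10⁻⁵ s⁻¹
Height gradient: |∂Z/∂n| = 120 m / 432000 m = 2.78×10⁻⁴
On a pressure surface, geostrophic balance gives V_g = (g/f)|∂Z/∂n|:
V_g = 9.81 × 2.78×10⁻⁴ / 7.29×10⁻⁵ = 37.4 m/s
Converting: 37.4 m/s × 1.944 = 73 knots

73 knots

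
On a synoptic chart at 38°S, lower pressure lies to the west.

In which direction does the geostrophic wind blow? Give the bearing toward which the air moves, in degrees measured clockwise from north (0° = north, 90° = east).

180°

The pressure-gradient force points toward the west (bearing 270°).
Geostrophic balance: in the Southern Hemisphere the Coriolis force deflects motion to the left, so the geostrophic wind blows 90° to the left of the pressure-gradient force (low pressure on the right).
Rotating 270° by 90° counterclockwise gives 180° — the wind blows toward the south.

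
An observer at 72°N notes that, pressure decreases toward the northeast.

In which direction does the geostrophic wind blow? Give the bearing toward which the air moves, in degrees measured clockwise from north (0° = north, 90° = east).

135°

The pressure-gradient force points toward the northeast (bearing 045°).
Geostrophic balance: in the Northern Hemisphere the Coriolis force deflects motion to the right, so the geostrophic wind blows 90° to the right of the pressure-gradient force (low pressure on the left).
Rotating 045° by 90° clockwise gives 135° — the wind blows toward the southeast.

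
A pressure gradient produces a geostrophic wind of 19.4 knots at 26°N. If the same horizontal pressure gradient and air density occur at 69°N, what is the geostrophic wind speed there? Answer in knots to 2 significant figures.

With the same pressure gradient and density, V_g ∝ 1/f ∝ 1/sin φ.
V₂ = V₁ · sin φ₁ / sin φ₂ = 19.4 × sin 26° / sin 69°
V₂ = 19.4 × 0.4384/0.9336 = 9.1 knots

9.1 knots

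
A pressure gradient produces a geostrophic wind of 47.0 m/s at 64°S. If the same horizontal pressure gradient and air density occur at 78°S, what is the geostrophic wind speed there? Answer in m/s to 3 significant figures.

43.2 m/s

With the same pressure gradient and density, V_g ∝ 1/f ∝ 1/sin φ.
V₂ = V₁ · sin φ₁ / sin φ₂ = 47.0 × sin 64° / sin 78°
V₂ = 47.0 × 0.8988/0.9781 = 43.2 m/s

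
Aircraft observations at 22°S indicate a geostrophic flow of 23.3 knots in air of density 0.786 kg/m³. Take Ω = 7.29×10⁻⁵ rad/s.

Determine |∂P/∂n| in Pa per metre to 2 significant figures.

Coriolis parameter at 22°S:
f = 2Ω sin φ = 2 × 7.29×10⁻⁵ × sin 22° = 5.46×10⁻⁵ s⁻¹
Wind speed in SI: 23.3 knots = 12.0 m/s
Geostrophic balance rearranged: |∂P/∂n| = f ρ V_g
|∂P/∂n| = 5.46×10⁻⁵ × 0.786 × 12.0 = 5.15×10⁻⁴ Pa/m

5.1×10⁻⁴ Pa/m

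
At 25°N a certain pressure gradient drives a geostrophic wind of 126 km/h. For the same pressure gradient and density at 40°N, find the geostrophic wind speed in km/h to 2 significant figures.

83 km/h

With the same pressure gradient and density, V_g ∝ 1/f ∝ 1/sin φ.
V₂ = V₁ · sin φ₁ / sin φ₂ = 126 × sin 25° / sin 40°
V₂ = 126 × 0.4226/0.6428 = 83 km/h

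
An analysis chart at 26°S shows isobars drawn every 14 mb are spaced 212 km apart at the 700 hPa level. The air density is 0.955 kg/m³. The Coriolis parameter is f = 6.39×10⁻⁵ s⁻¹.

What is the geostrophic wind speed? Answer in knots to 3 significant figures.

Pressure gradient: |∂P/∂n| = 1400 Pa / 212000 m = 6.60×10⁻³ Pa/m
Geostrophic balance (pressure-gradient force = Coriolis force):
V_g = (1/(fρ)) |∂P/∂n| = 6.60×10⁻³ / (6.39×10⁻⁵ × 0.955) = 108 m/s
Converting: 108 m/s × 1.944 = 210 knots

210 knots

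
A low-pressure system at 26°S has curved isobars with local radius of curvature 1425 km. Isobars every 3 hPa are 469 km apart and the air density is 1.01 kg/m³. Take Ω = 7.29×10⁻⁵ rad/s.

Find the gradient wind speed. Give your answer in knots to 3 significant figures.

17.5 knots

Coriolis parameter at 26°S:
f = 2Ω sin φ = 2 × 7.29×10⁻⁵ × sin 26° = 6.39×10⁻⁵ s⁻¹
Pressure gradient: |∂P/∂n| = 300 Pa / 469000 m = 6.40×10⁻⁴ Pa/m
Geostrophic speed: V_g = |∂P/∂n|/(fρ) = 6.40×10⁻⁴/(6.39×10⁻⁵ × 1.01) = 9.91 m/s
Around a low, centrifugal force acts outward with Coriolis, so pressure-gradient force balances both:
(1/ρ)|∂P/∂n| = fV + V²/R  →  V² + fR·V − fR·V_g = 0
With fR = 6.39×10⁻⁵ × 1425×10³ m = 91.1 m/s:
V = [−fR + √((fR)² + 4 fR V_g)]/2 = [−91.1 + √(91.1² + 4×91.1×9.91)]/2 = 9.02 m/s
Subgeostrophic (V < V_g = 9.91 m/s), as expected around a low.
Converting: 9.02 m/s × 1.944 = 17.5 knots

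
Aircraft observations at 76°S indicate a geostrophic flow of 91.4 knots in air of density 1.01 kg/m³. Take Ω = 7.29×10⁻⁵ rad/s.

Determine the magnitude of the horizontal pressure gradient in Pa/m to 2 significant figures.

6.7×10⁻³ Pa/m

Coriolis parameter at 76°S:
f = 2Ω sin φ = 2 × 7.29×10⁻⁵ × sin 76° = 1.41×10⁻⁴ s⁻¹
Wind speed in SI: 91.4 knots = 47.0 m/s
Geostrophic balance rearranged: |∂P/∂n| = f ρ V_g
|∂P/∂n| = 1.41×10⁻⁴ × 1.01 × 47.0 = 6.72×10⁻³ Pa/m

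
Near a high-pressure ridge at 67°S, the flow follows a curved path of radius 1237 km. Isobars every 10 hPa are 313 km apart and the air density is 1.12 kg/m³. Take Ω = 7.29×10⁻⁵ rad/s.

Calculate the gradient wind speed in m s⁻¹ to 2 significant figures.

Coriolis parameter at 67°S:
f = 2Ω sin φ = 2 × 7.29×10⁻⁵ × sin 67° = 1.34×10⁻⁴ s⁻¹
Pressure gradient: |∂P/∂n| = 1000 Pa / 313000 m = 3.19×10⁻³ Pa/m
Geostrophic speed: V_g = |∂P/∂n|/(fρ) = 3.19×10⁻³/(1.34×10⁻⁴ × 1.12) = 21.3 m/s
Around a high, pressure-gradient force acts outward with centrifugal, so Coriolis balances both:
fV = (1/ρ)|∂P/∂n| + V²/R  →  V² − fR·V + fR·V_g = 0
With fR = 1.34×10⁻⁴ × 1237×10³ m = 166 m/s:
V = [fR − √((fR)² − 4 fR V_g)]/2 = [166 − √(166² − 4×166×21.3)]/2 = 25 m/s
Supergeostrophic (V > V_g = 21.3 m/s), as expected around a high.

25 m s⁻¹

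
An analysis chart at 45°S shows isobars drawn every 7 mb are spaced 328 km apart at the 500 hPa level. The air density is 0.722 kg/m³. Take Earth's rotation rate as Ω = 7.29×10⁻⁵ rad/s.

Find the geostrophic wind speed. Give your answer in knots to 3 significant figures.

Coriolis parameter at 45°S:
f = 2Ω sin φ = 2 × 7.29×10⁻⁵ × sin 45° = 1.03×10⁻⁴ s⁻¹
Pressure gradient: |∂P/∂n| = 700 Pa / 328000 m = 2.13×10⁻³ Pa/m
Geostrophic balance (pressure-gradient force = Coriolis force):
V_g = (1/(fρ)) |∂P/∂n| = 2.13×10⁻³ / (1.03×10⁻⁴ × 0.722) = 28.7 m/s
Converting: 28.7 m/s × 1.944 = 55.7 knots

55.7 knots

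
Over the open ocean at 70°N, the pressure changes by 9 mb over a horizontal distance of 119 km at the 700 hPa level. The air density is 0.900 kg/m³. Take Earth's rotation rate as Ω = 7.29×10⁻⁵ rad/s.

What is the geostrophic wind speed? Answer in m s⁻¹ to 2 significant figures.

61 m s⁻¹

Coriolis parameter at 70°N:
f = 2Ω sin φ = 2 × 7.29×10⁻⁵ × sin 70° = 1.37×10⁻⁴ s⁻¹
Pressure gradient: |∂P/∂n| = 900 Pa / 119000 m = 7.56×10⁻³ Pa/m
Geostrophic balance (pressure-gradient force = Coriolis force):
V_g = (1/(fρ)) |∂P/∂n| = 7.56×10⁻³ / (1.37×10⁻⁴ × 0.900) = 61.3 m/s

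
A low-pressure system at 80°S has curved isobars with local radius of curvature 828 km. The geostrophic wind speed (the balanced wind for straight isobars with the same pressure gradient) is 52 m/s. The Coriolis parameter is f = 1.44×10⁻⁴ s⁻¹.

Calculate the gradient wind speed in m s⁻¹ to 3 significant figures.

39.1 m s⁻¹

Around a low, centrifugal force acts outward with Coriolis, so pressure-gradient force balances both:
(1/ρ)|∂P/∂n| = fV + V²/R  →  V² + fR·V − fR·V_g = 0
With fR = 1.44×10⁻⁴ × 828×10³ m = 119 m/s:
V = [−fR + √((fR)² + 4 fR V_g)]/2 = [−119 + √(119² + 4×119×52)]/2 = 39.1 m/s
Subgeostrophic (V < V_g = 52 m/s), as expected around a low.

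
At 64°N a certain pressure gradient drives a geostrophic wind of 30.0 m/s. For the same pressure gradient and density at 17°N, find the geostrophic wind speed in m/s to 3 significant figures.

With the same pressure gradient and density, V_g ∝ 1/f ∝ 1/sin φ.
V₂ = V₁ · sin φ₁ / sin φ₂ = 30.0 × sin 64° / sin 17°
V₂ = 30.0 × 0.8988/0.2924 = 92.2 m/s

92.2 m/s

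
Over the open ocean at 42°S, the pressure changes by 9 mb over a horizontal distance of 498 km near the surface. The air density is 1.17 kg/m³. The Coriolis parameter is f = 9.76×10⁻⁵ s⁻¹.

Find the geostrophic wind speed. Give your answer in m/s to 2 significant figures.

16 m/s

Pressure gradient: |∂P/∂n| = 900 Pa / 498000 m = 1.81×10⁻³ Pa/m
Geostrophic balance (pressure-gradient force = Coriolis force):
V_g = (1/(fρ)) |∂P/∂n| = 1.81×10⁻³ / (9.76×10⁻⁵ × 1.17) = 15.8 m/s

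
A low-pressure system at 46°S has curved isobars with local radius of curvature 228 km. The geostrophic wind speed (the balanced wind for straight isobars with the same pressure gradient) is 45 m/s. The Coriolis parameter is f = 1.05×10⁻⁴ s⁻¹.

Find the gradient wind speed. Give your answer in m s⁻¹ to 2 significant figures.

23 m s⁻¹

Around a low, centrifugal force acts outward with Coriolis, so pressure-gradient force balances both:
(1/ρ)|∂P/∂n| = fV + V²/R  →  V² + fR·V − fR·V_g = 0
With fR = 1.05×10⁻⁴ × 228×10³ m = 23.9 m/s:
V = [−fR + √((fR)² + 4 fR V_g)]/2 = [−23.9 + √(23.9² + 4×23.9×45)]/2 = 23 m/s
Subgeostrophic (V < V_g = 45 m/s), as expected around a low.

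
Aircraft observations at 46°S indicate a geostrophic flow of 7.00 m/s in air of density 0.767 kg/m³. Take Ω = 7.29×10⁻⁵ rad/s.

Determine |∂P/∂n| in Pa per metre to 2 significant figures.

Coriolis parameter at 46°S:
f = 2Ω sin φ = 2 × 7.29×10⁻⁵ × sin 46° = 1.05×10⁻⁴ s⁻¹
Geostrophic balance rearranged: |∂P/∂n| = f ρ V_g
|∂P/∂n| = 1.05×10⁻⁴ × 0.767 × 7.00 = 5.63×10⁻⁴ Pa/m

5.6×10⁻⁴ Pa/m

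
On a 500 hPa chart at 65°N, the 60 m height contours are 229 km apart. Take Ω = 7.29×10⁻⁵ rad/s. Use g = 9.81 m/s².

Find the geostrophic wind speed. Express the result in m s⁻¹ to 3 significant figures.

19.5 m s⁻¹

Coriolis parameter at 65°N:
f = 2Ω sin φ = 2 × 7.29×10⁻⁵ × sin 65° = 1.32×10⁻⁴ s⁻¹
Height gradient: |∂Z/∂n| = 60 m / 229000 m = 2.62×10⁻⁴
On a pressure surface, geostrophic balance gives V_g = (g/f)|∂Z/∂n|:
V_g = 9.81 × 2.62×10⁻⁴ / 1.32×10⁻⁴ = 19.5 m/s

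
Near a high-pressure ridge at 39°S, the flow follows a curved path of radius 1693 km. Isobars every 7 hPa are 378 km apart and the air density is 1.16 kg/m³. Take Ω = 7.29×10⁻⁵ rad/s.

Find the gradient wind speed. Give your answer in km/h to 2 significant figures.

72 km/h

Coriolis parameter at 39°S:
f = 2Ω sin φ = 2 × 7.29×10⁻⁵ × sin 39° = 9.18×10⁻⁵ s⁻¹
Pressure gradient: |∂P/∂n| = 700 Pa / 378000 m = 1.85×10⁻³ Pa/m
Geostrophic speed: V_g = |∂P/∂n|/(fρ) = 1.85×10⁻³/(9.18×10⁻⁵ × 1.16) = 17.4 m/s
Around a high, pressure-gradient force acts outward with centrifugal, so Coriolis balances both:
fV = (1/ρ)|∂P/∂n| + V²/R  →  V² − fR·V + fR·V_g = 0
With fR = 9.18×10⁻⁵ × 1693×10³ m = 155 m/s:
V = [fR − √((fR)² − 4 fR V_g)]/2 = [155 − √(155² − 4×155×17.4)]/2 = 20 m/s
Supergeostrophic (V > V_g = 17.4 m/s), as expected around a high.
Converting: 20 m/s × 3.6 = 72 km/h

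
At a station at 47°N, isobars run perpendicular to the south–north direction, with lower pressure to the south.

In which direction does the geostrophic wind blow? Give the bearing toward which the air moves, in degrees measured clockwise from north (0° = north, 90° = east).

270°

The pressure-gradient force points toward the south (bearing 180°).
Geostrophic balance: in the Northern Hemisphere the Coriolis force deflects motion to the right, so the geostrophic wind blows 90° to the right of the pressure-gradient force (low pressure on the left).
Rotating 180° by 90° clockwise gives 270° — the wind blows toward the west.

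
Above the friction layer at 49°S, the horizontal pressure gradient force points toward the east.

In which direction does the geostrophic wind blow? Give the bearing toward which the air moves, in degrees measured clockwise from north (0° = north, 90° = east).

The pressure-gradient force points toward the east (bearing 090°).
Geostrophic balance: in the Southern Hemisphere the Coriolis force deflects motion to the left, so the geostrophic wind blows 90° to the left of the pressure-gradient force (low pressure on the right).
Rotating 090° by 90° counterclockwise gives 000° — the wind blows toward the north.

000°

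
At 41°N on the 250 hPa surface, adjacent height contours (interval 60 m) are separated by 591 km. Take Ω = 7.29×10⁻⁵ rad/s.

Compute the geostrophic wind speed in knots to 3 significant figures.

Coriolis parameter at 41°N:
f = 2Ω sin φ = 2 × 7.29×10⁻⁵ × sin 41° = 9.57×10⁻⁵ s⁻¹
Height gradient: |∂Z/∂n| = 60 m / 591000 m = 1.02×10⁻⁴
On a pressure surface, geostrophic balance gives V_g = (g/f)|∂Z/∂n|:
V_g = 9.81 × 1.02×10⁻⁴ / 9.57×10⁻⁵ = 10.4 m/s
Converting: 10.4 m/s × 1.944 = 20.2 knots

20.2 knots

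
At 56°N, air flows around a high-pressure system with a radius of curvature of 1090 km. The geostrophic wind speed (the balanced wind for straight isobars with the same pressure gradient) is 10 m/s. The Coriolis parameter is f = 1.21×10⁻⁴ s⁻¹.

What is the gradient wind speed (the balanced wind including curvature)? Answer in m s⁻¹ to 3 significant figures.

10.9 m s⁻¹

Around a high, pressure-gradient force acts outward with centrifugal, so Coriolis balances both:
fV = (1/ρ)|∂P/∂n| + V²/R  →  V² − fR·V + fR·V_g = 0
With fR = 1.21×10⁻⁴ × 1090×10³ m = 132 m/s:
V = [fR − √((fR)² − 4 fR V_g)]/2 = [132 − √(132² − 4×132×10)]/2 = 10.9 m/s
Supergeostrophic (V > V_g = 10 m/s), as expected around a high.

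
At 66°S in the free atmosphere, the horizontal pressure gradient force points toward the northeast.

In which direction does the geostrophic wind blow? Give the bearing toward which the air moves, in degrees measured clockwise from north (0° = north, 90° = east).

The pressure-gradient force points toward the northeast (bearing 045°).
Geostrophic balance: in the Southern Hemisphere the Coriolis force deflects motion to the left, so the geostrophic wind blows 90° to the left of the pressure-gradient force (low pressure on the right).
Rotating 045° by 90° counterclockwise gives 315° — the wind blows toward the northwest.

315°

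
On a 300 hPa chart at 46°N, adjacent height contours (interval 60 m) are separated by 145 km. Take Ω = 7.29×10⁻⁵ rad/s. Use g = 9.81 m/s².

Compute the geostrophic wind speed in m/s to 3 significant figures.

Coriolis parameter at 46°N:
f = 2Ω sin φ = 2 × 7.29×10⁻⁵ × sin 46° = 1.05×10⁻⁴ s⁻¹
Height gradient: |∂Z/∂n| = 60 m / 145000 m = 4.14×10⁻⁴
On a pressure surface, geostrophic balance gives V_g = (g/f)|∂Z/∂n|:
V_g = 9.81 × 4.14×10⁻⁴ / 1.05×10⁻⁴ = 38.7 m/s

38.7 m/s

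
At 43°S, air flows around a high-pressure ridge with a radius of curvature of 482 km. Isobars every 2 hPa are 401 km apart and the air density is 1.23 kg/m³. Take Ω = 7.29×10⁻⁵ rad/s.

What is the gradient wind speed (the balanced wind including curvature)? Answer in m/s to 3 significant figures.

4.50 m/s

Coriolis parameter at 43°S:
f = 2Ω sin φ = 2 × 7.29×10⁻⁵ × sin 43° = 9.94×10⁻⁵ s⁻¹
Pressure gradient: |∂P/∂n| = 200 Pa / 401000 m = 4.99×10⁻⁴ Pa/m
Geostrophic speed: V_g = |∂P/∂n|/(fρ) = 4.99×10⁻⁴/(9.94×10⁻⁵ × 1.23) = 4.08 m/s
Around a high, pressure-gradient force acts outward with centrifugal, so Coriolis balances both:
fV = (1/ρ)|∂P/∂n| + V²/R  →  V² − fR·V + fR·V_g = 0
With fR = 9.94×10⁻⁵ × 482×10³ m = 47.9 m/s:
V = [fR − √((fR)² − 4 fR V_g)]/2 = [47.9 − √(47.9² − 4×47.9×4.08)]/2 = 4.5 m/s
Supergeostrophic (V > V_g = 4.08 m/s), as expected around a high.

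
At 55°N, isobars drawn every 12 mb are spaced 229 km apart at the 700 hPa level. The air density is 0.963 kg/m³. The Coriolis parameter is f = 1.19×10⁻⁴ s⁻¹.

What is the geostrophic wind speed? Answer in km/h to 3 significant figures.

Pressure gradient: |∂P/∂n| = 1200 Pa / 229000 m = 5.24×10⁻³ Pa/m
Geostrophic balance (pressure-gradient force = Coriolis force):
V_g = (1/(fρ)) |∂P/∂n| = 5.24×10⁻³ / (1.19×10⁻⁴ × 0.963) = 45.7 m/s
Converting: 45.7 m/s × 3.6 = 165 km/h

165 km/h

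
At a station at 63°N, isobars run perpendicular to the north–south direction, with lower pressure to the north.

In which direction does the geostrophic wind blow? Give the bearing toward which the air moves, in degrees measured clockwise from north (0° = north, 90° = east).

090°

The pressure-gradient force points toward the north (bearing 000°).
Geostrophic balance: in the Northern Hemisphere the Coriolis force deflects motion to the right, so the geostrophic wind blows 90° to the right of the pressure-gradient force (low pressure on the left).
Rotating 000° by 90° clockwise gives 090° — the wind blows toward the east.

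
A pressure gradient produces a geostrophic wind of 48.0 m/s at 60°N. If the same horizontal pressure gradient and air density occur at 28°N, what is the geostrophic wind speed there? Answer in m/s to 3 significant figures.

88.5 m/s

With the same pressure gradient and density, V_g ∝ 1/f ∝ 1/sin φ.
V₂ = V₁ · sin φ₁ / sin φ₂ = 48.0 × sin 60° / sin 28°
V₂ = 48.0 × 0.8660/0.4695 = 88.5 m/s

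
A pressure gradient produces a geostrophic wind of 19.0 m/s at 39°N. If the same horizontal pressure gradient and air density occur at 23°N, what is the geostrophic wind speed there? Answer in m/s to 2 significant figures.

With the same pressure gradient and density, V_g ∝ 1/f ∝ 1/sin φ.
V₂ = V₁ · sin φ₁ / sin φ₂ = 19.0 × sin 39° / sin 23°
V₂ = 19.0 × 0.6293/0.3907 = 31 m/s

31 m/s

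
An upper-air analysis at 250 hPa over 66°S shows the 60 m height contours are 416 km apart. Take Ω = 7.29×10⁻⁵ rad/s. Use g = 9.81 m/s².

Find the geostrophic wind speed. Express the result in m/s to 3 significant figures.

10.6 m/s

Coriolis parameter at 66°S:
f = 2Ω sin φ = 2 × 7.29×10⁻⁵ × sin 66° = 1.33×10⁻⁴ s⁻¹
Height gradient: |∂Z/∂n| = 60 m / 416000 m = 1.44×10⁻⁴
On a pressure surface, geostrophic balance gives V_g = (g/f)|∂Z/∂n|:
V_g = 9.81 × 1.44×10⁻⁴ / 1.33×10⁻⁴ = 10.6 m/s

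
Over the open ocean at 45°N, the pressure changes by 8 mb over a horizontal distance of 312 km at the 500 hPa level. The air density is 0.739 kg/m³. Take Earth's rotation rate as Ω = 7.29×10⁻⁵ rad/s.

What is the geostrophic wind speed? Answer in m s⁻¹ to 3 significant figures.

Coriolis parameter at 45°N:
f = 2Ω sin φ = 2 × 7.29×10⁻⁵ × sin 45° = 1.03×10⁻⁴ s⁻¹
Pressure gradient: |∂P/∂n| = 800 Pa / 312000 m = 2.56×10⁻³ Pa/m
Geostrophic balance (pressure-gradient force = Coriolis force):
V_g = (1/(fρ)) |∂P/∂n| = 2.56×10⁻³ / (1.03×10⁻⁴ × 0.739) = 33.7 m/s

33.7 m s⁻¹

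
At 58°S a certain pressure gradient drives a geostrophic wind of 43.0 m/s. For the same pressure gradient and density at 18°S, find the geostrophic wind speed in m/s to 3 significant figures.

118 m/s

With the same pressure gradient and density, V_g ∝ 1/f ∝ 1/sin φ.
V₂ = V₁ · sin φ₁ / sin φ₂ = 43.0 × sin 58° / sin 18°
V₂ = 43.0 × 0.8480/0.3090 = 118 m/s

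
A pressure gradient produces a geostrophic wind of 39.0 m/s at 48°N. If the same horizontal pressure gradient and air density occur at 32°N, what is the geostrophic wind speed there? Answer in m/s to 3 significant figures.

54.7 m/s

With the same pressure gradient and density, V_g ∝ 1/f ∝ 1/sin φ.
V₂ = V₁ · sin φ₁ / sin φ₂ = 39.0 × sin 48° / sin 32°
V₂ = 39.0 × 0.7431/0.5299 = 54.7 m/s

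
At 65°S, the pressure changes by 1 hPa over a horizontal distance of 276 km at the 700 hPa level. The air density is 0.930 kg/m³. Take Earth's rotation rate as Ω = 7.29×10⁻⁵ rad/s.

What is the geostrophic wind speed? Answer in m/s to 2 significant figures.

Coriolis parameter at 65°S:
f = 2Ω sin φ = 2 × 7.29×10⁻⁵ × sin 65° = 1.32×10⁻⁴ s⁻¹
Pressure gradient: |∂P/∂n| = 100 Pa / 276000 m = 3.62×10⁻⁴ Pa/m
Geostrophic balance (pressure-gradient force = Coriolis force):
V_g = (1/(fρ)) |∂P/∂n| = 3.62×10⁻⁴ / (1.32×10⁻⁴ × 0.930) = 2.95 m/s

2.9 m/s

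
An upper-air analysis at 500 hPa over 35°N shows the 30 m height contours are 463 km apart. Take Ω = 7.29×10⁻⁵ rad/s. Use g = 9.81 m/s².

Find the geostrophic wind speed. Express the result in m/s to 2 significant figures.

7.6 m/s

Coriolis parameter at 35°N:
f = 2Ω sin φ = 2 × 7.29×10⁻⁵ × sin 35° = 8.36×10⁻⁵ s⁻¹
Height gradient: |∂Z/∂n| = 30 m / 463000 m = 6.48×10⁻⁵
On a pressure surface, geostrophic balance gives V_g = (g/f)|∂Z/∂n|:
V_g = 9.81 × 6.48×10⁻⁵ / 8.36×10⁻⁵ = 7.60 m/s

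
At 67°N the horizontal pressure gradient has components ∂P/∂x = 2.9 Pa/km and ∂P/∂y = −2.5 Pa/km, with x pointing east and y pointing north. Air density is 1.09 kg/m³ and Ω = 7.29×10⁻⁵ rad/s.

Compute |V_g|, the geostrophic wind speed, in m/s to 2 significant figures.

26 m/s

Coriolis parameter at 67°N:
f = 2Ω sin φ = 2 × 7.29×10⁻⁵ × sin 67° = 1.34×10⁻⁴ s⁻¹
Component geostrophic relations (x east, y north):
u_g = −(1/(fρ)) ∂P/∂y,  v_g = (1/(fρ)) ∂P/∂x
u_g = −(−2.5×10⁻³)/(1.34×10⁻⁴ × 1.09) = 17.1 m/s;  v_g = (2.9×10⁻³)/(1.34×10⁻⁴ × 1.09) = 19.8 m/s
|V_g| = √(u_g² + v_g²) = 26.2 m/s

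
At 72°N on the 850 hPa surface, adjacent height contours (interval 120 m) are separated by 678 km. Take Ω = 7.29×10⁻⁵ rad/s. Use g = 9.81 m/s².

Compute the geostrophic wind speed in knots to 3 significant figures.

Coriolis parameter at 72°N:
f = 2Ω sin φ = 2 × 7.29×10⁻⁵ × sin 72° = 1.39×10⁻⁴ s⁻¹
Height gradient: |∂Z/∂n| = 120 m / 678000 m = 1.77×10⁻⁴
On a pressure surface, geostrophic balance gives V_g = (g/f)|∂Z/∂n|:
V_g = 9.81 × 1.77×10⁻⁴ / 1.39×10⁻⁴ = 12.5 m/s
Converting: 12.5 m/s × 1.944 = 24.3 knots

24.3 knots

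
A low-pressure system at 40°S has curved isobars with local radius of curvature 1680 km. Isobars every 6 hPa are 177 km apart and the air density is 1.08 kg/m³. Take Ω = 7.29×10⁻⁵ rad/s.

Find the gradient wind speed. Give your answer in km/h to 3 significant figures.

102 km/h

Coriolis parameter at 40°S:
f = 2Ω sin φ = 2 × 7.29×10⁻⁵ × sin 40° = 9.37×10⁻⁵ s⁻¹
Pressure gradient: |∂P/∂n| = 600 Pa / 177000 m = 3.39×10⁻³ Pa/m
Geostrophic speed: V_g = |∂P/∂n|/(fρ) = 3.39×10⁻³/(9.37×10⁻⁵ × 1.08) = 33.5 m/s
Around a low, centrifugal force acts outward with Coriolis, so pressure-gradient force balances both:
(1/ρ)|∂P/∂n| = fV + V²/R  →  V² + fR·V − fR·V_g = 0
With fR = 9.37×10⁻⁵ × 1680×10³ m = 157 m/s:
V = [−fR + √((fR)² + 4 fR V_g)]/2 = [−157 + √(157² + 4×157×33.5)]/2 = 28.4 m/s
Subgeostrophic (V < V_g = 33.5 m/s), as expected around a low.
Converting: 28.4 m/s × 3.6 = 102 km/h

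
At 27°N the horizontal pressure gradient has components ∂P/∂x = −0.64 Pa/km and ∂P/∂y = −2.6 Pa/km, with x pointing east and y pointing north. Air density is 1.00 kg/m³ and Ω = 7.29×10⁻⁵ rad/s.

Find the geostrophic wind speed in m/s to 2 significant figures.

40 m/s

Coriolis parameter at 27°N:
f = 2Ω sin φ = 2 × 7.29×10⁻⁵ × sin 27° = 6.62×10⁻⁵ s⁻¹
Component geostrophic relations (x east, y north):
u_g = −(1/(fρ)) ∂P/∂y,  v_g = (1/(fρ)) ∂P/∂x
u_g = −(−2.6×10⁻³)/(6.62×10⁻⁵ × 1.00) = 39.3 m/s;  v_g = (−0.64×10⁻³)/(6.62×10⁻⁵ × 1.00) = −9.67 m/s
|V_g| = √(u_g² + v_g²) = 40.5 m/s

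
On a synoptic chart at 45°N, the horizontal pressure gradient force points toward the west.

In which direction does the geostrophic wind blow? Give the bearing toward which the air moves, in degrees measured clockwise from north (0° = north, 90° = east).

000°

The pressure-gradient force points toward the west (bearing 270°).
Geostrophic balance: in the Northern Hemisphere the Coriolis force deflects motion to the right, so the geostrophic wind blows 90° to the right of the pressure-gradient force (low pressure on the left).
Rotating 270° by 90° clockwise gives 000° — the wind blows toward the north.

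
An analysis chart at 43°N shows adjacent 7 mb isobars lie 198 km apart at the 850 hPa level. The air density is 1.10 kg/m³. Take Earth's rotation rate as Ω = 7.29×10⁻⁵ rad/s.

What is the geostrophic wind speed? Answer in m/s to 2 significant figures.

Coriolis parameter at 43°N:
f = 2Ω sin φ = 2 × 7.29×10⁻⁵ × sin 43° = 9.94×10⁻⁵ s⁻¹
Pressure gradient: |∂P/∂n| = 700 Pa / 198000 m = 3.54×10⁻³ Pa/m
Geostrophic balance (pressure-gradient force = Coriolis force):
V_g = (1/(fρ)) |∂P/∂n| = 3.54×10⁻³ / (9.94×10⁻⁵ × 1.10) = 32.3 m/s

32 m/s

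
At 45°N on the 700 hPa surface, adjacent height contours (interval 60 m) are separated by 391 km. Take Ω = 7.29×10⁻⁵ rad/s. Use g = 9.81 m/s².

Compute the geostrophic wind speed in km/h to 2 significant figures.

Coriolis parameter at 45°N:
f = 2Ω sin φ = 2 × 7.29×10⁻⁵ × sin 45° = 1.03×10⁻⁴ s⁻¹
Height gradient: |∂Z/∂n| = 60 m / 391000 m = 1.53×10⁻⁴
On a pressure surface, geostrophic balance gives V_g = (g/f)|∂Z/∂n|:
V_g = 9.81 × 1.53×10⁻⁴ / 1.03×10⁻⁴ = 14.6 m/s
Converting: 14.6 m/s × 3.6 = 53 km/h

53 km/h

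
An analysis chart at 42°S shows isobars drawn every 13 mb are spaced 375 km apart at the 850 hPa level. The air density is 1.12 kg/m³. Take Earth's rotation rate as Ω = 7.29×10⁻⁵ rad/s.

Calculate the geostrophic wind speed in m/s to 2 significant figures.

Coriolis parameter at 42°S:
f = 2Ω sin φ = 2 × 7.29×10⁻⁵ × sin 42° = 9.76×10⁻⁵ s⁻¹
Pressure gradient: |∂P/∂n| = 1300 Pa / 375000 m = 3.47×10⁻³ Pa/m
Geostrophic balance (pressure-gradient force = Coriolis force):
V_g = (1/(fρ)) |∂P/∂n| = 3.47×10⁻³ / (9.76×10⁻⁵ × 1.12) = 31.7 m/s

32 m/s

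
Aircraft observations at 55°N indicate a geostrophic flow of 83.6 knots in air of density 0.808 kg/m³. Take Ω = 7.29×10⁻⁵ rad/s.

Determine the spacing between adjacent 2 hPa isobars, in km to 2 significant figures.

Coriolis parameter at 55°N:
f = 2Ω sin φ = 2 × 7.29×10⁻⁵ × sin 55° = 1.19×10⁻⁴ s⁻¹
Wind speed in SI: 83.6 knots = 43.0 m/s
Geostrophic balance rearranged: |∂P/∂n| = f ρ V_g
|∂P/∂n| = 1.19×10⁻⁴ × 0.808 × 43.0 = 4.15×10⁻³ Pa/m
Isobar spacing: Δn = ΔP/|∂P/∂n| = 200 Pa / 4.15×10⁻³ Pa/m = 48189 m ≈ 48 km

48 km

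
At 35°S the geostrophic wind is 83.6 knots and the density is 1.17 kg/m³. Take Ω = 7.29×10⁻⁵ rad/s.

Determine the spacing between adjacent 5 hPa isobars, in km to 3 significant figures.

119 km

Coriolis parameter at 35°S:
f = 2Ω sin φ = 2 × 7.29×10⁻⁵ × sin 35° = 8.36×10⁻⁵ s⁻¹
Wind speed in SI: 83.6 knots = 43.0 m/s
Geostrophic balance rearranged: |∂P/∂n| = f ρ V_g
|∂P/∂n| = 8.36×10⁻⁵ × 1.17 × 43.0 = 4.21×10⁻³ Pa/m
Isobar spacing: Δn = ΔP/|∂P/∂n| = 500 Pa / 4.21×10⁻³ Pa/m = 118820 m ≈ 119 km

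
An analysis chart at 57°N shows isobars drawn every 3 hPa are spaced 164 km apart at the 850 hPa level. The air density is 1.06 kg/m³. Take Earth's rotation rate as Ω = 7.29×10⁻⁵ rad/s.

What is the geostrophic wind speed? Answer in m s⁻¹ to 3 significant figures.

Coriolis parameter at 57°N:
f = 2Ω sin φ = 2 × 7.29×10⁻⁵ × sin 57° = 1.22×10⁻⁴ s⁻¹
Pressure gradient: |∂P/∂n| = 300 Pa / 164000 m = 1.83×10⁻³ Pa/m
Geostrophic balance (pressure-gradient force = Coriolis force):
V_g = (1/(fρ)) |∂P/∂n| = 1.83×10⁻³ / (1.22×10⁻⁴ × 1.06) = 14.1 m/s

14.1 m s⁻¹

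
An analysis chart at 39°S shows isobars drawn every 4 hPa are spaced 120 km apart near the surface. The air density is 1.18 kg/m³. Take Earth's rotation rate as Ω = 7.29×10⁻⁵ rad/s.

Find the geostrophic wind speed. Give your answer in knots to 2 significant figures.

60 knots

Coriolis parameter at 39°S:
f = 2Ω sin φ = 2 × 7.29×10⁻⁵ × sin 39° = 9.18×10⁻⁵ s⁻¹
Pressure gradient: |∂P/∂n| = 400 Pa / 120000 m = 3.33×10⁻³ Pa/m
Geostrophic balance (pressure-gradient force = Coriolis force):
V_g = (1/(fρ)) |∂P/∂n| = 3.33×10⁻³ / (9.18×10⁻⁵ × 1.18) = 30.8 m/s
Converting: 30.8 m/s × 1.944 = 60 knots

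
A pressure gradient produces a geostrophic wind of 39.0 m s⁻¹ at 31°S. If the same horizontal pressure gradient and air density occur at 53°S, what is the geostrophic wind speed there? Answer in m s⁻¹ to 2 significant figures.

25 m s⁻¹

With the same pressure gradient and density, V_g ∝ 1/f ∝ 1/sin φ.
V₂ = V₁ · sin φ₁ / sin φ₂ = 39.0 × sin 31° / sin 53°
V₂ = 39.0 × 0.5150/0.7986 = 25 m s⁻¹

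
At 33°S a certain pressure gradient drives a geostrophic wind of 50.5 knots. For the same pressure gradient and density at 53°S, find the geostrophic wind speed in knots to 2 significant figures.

With the same pressure gradient and density, V_g ∝ 1/f ∝ 1/sin φ.
V₂ = V₁ · sin φ₁ / sin φ₂ = 50.5 × sin 33° / sin 53°
V₂ = 50.5 × 0.5446/0.7986 = 34 knots

34 knots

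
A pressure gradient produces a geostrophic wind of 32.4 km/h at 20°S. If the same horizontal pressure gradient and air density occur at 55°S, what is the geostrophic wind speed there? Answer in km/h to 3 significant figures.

With the same pressure gradient and density, V_g ∝ 1/f ∝ 1/sin φ.
V₂ = V₁ · sin φ₁ / sin φ₂ = 32.4 × sin 20° / sin 55°
V₂ = 32.4 × 0.3420/0.8192 = 13.5 km/h

13.5 km/h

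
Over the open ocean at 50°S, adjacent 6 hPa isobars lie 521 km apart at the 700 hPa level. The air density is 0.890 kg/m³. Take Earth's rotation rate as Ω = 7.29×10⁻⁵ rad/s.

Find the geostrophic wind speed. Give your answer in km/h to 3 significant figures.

Coriolis parameter at 50°S:
f = 2Ω sin φ = 2 × 7.29×10⁻⁵ × sin 50° = 1.12×10⁻⁴ s⁻¹
Pressure gradient: |∂P/∂n| = 600 Pa / 521000 m = 1.15×10⁻³ Pa/m
Geostrophic balance (pressure-gradient force = Coriolis force):
V_g = (1/(fρ)) |∂P/∂n| = 1.15×10⁻³ / (1.12×10⁻⁴ × 0.890) = 11.6 m/s
Converting: 11.6 m/s × 3.6 = 41.7 km/h

41.7 km/h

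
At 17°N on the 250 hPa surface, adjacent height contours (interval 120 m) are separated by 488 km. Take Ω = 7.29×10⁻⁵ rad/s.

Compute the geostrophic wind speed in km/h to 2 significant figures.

200 km/h

Coriolis parameter at 17°N:
f = 2Ω sin φ = 2 × 7.29×10⁻⁵ × sin 17° = 4.26×10⁻⁵ s⁻¹
Height gradient: |∂Z/∂n| = 120 m / 488000 m = 2.46×10⁻⁴
On a pressure surface, geostrophic balance gives V_g = (g/f)|∂Z/∂n|:
V_g = 9.81 × 2.46×10⁻⁴ / 4.26×10⁻⁵ = 56.6 m/s
Converting: 56.6 m/s × 3.6 = 200 km/h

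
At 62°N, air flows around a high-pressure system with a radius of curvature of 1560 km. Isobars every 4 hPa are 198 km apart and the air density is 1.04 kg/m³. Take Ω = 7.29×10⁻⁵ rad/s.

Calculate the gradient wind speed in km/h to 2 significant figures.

Coriolis parameter at 62°N:
f = 2Ω sin φ = 2 × 7.29×10⁻⁵ × sin 62° = 1.29×10⁻⁴ s⁻¹
Pressure gradient: |∂P/∂n| = 400 Pa / 198000 m = 2.02×10⁻³ Pa/m
Geostrophic speed: V_g = |∂P/∂n|/(fρ) = 2.02×10⁻³/(1.29×10⁻⁴ × 1.04) = 15.1 m/s
Around a high, pressure-gradient force acts outward with centrifugal, so Coriolis balances both:
fV = (1/ρ)|∂P/∂n| + V²/R  →  V² − fR·V + fR·V_g = 0
With fR = 1.29×10⁻⁴ × 1560×10³ m = 201 m/s:
V = [fR − √((fR)² − 4 fR V_g)]/2 = [201 − √(201² − 4×201×15.1)]/2 = 16.4 m/s
Supergeostrophic (V > V_g = 15.1 m/s), as expected around a high.
Converting: 16.4 m/s × 3.6 = 59 km/h

59 km/h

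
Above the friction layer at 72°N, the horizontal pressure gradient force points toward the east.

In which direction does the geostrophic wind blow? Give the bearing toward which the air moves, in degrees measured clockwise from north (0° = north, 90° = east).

180°

The pressure-gradient force points toward the east (bearing 090°).
Geostrophic balance: in the Northern Hemisphere the Coriolis force deflects motion to the right, so the geostrophic wind blows 90° to the right of the pressure-gradient force (low pressure on the left).
Rotating 090° by 90° clockwise gives 180° — the wind blows toward the south.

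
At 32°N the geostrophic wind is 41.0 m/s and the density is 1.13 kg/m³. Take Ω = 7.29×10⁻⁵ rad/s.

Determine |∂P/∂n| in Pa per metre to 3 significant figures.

Coriolis parameter at 32°N:
f = 2Ω sin φ = 2 × 7.29×10⁻⁵ × sin 32° = 7.73×10⁻⁵ s⁻¹
Geostrophic balance rearranged: |∂P/∂n| = f ρ V_g
|∂P/∂n| = 7.73×10⁻⁵ × 1.13 × 41.0 = 3.58×10⁻³ Pa/m

3.58×10⁻³ Pa/m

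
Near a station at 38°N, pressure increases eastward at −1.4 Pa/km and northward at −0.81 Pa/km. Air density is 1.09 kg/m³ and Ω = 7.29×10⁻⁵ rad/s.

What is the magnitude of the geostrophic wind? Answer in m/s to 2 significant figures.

17 m/s

Coriolis parameter at 38°N:
f = 2Ω sin φ = 2 × 7.29×10⁻⁵ × sin 38° = 8.98×10⁻⁵ s⁻¹
Component geostrophic relations (x east, y north):
u_g = −(1/(fρ)) ∂P/∂y,  v_g = (1/(fρ)) ∂P/∂x
u_g = −(−0.81×10⁻³)/(8.98×10⁻⁵ × 1.09) = 8.28 m/s;  v_g = (−1.4×10⁻³)/(8.98×10⁻⁵ × 1.09) = −14.3 m/s
|V_g| = √(u_g² + v_g²) = 16.5 m/s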